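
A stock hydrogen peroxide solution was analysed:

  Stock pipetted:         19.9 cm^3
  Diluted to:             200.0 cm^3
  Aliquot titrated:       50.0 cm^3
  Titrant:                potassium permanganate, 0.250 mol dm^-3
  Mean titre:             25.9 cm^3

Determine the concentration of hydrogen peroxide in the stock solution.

2 MnO4^- + 5 H2O2 + 6 H^+ → 2 Mn^2+ + 5 O2 + 8 H2O
n(KMnO4) = 0.0259 × 0.250 = 6.47 × 10^-3 mol
From the 5:2 ratio, n(H2O2) in the aliquot = 5/2 × 6.47 × 10^-3 = 0.0162 mol
[H2O2]_dilute = 0.0162 / 0.0500 = 0.324 mol/L
Dilution factor = 200.0 / 19.9 = 10.05
[H2O2]_stock = 0.324 × 10.05 = 3.25 mol/L

3.25 mol/L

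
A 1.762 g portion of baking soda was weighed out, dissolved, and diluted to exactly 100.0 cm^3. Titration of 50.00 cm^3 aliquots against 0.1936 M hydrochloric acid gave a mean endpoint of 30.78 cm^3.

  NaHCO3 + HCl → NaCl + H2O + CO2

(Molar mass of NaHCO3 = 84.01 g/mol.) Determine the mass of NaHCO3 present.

n(HCl) per titration = 0.03078 × 0.1936 = 5.959 × 10^-3 mol
n(NaHCO3) in each aliquot = 5.959 × 10^-3 mol (1:1 ratio)
n(NaHCO3) in the whole flask = 5.959 × 10^-3 × 100.0/50.00 = 0.01192 mol
mass of NaHCO3 = 0.01192 × 84.01 = 1.001 g

1.001 g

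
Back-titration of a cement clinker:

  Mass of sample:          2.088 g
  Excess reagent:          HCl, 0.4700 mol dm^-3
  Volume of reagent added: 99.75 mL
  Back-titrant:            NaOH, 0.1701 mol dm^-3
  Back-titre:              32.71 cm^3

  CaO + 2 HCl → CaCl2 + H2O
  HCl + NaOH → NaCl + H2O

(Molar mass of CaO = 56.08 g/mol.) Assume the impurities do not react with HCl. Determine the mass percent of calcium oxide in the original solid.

n(HCl) added = 0.09975 × 0.4700 = 0.04688 mol
n(NaOH) used in back-titration = 0.03271 × 0.1701 = 5.564 × 10^-3 mol
n(HCl) left over = 5.564 × 10^-3 mol (1:1 ratio)
n(HCl) consumed by analyte = 0.04688 − 5.564 × 10^-3 = 0.04132 mol
From the 1:2 ratio, n(CaO) = 1/2 × 0.04132 = 0.02066 mol
mass of CaO = 0.02066 × 56.08 = 1.159 g
% CaO = 1.159 / 2.088 × 100 = 55.49 %

55.49 %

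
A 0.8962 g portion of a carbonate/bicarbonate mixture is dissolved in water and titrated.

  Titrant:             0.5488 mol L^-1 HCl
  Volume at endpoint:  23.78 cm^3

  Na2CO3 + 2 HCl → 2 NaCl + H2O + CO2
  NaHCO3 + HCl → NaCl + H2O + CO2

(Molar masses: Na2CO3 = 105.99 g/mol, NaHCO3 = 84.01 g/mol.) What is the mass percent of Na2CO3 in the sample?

n(HCl) = 0.02378 × 0.5488 = 0.01305 mol
Let x = n(Na2CO3), y = n(NaHCO3).
Titrant: 2x + 1y = 0.01305;  mass: 105.99x + 84.01y = 0.8962
Solving, x = 3.227 × 10^-3 mol, y = 6.597 × 10^-3 mol
mass of Na2CO3 = 3.227 × 10^-3 × 105.99 = 0.3420 g
% Na2CO3 = 0.3420 / 0.8962 × 100 = 38.16 %

38.16 %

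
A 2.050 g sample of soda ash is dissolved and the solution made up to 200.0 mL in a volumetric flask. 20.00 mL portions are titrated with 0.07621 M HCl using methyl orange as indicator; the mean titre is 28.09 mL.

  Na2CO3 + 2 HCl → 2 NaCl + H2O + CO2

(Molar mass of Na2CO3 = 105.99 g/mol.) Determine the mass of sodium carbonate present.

1.134 g

n(HCl) per titration = 0.02809 × 0.07621 = 2.141 × 10^-3 mol
From the 1:2 ratio, n(Na2CO3) in each aliquot = 1/2 × 2.141 × 10^-3 = 1.070 × 10^-3 mol
n(Na2CO3) in the whole flask = 1.070 × 10^-3 × 200.0/20.00 = 0.01070 mol
mass of Na2CO3 = 0.01070 × 105.99 = 1.134 g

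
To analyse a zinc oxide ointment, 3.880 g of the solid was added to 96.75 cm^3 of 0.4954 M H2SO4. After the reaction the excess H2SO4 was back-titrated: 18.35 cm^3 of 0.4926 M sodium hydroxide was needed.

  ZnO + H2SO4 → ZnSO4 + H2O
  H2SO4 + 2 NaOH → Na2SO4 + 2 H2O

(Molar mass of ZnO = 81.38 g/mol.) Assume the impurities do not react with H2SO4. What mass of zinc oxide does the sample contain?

3.533 g

n(H2SO4) added = 0.09675 × 0.4954 = 0.04793 mol
n(NaOH) used in back-titration = 0.01835 × 0.4926 = 9.039 × 10^-3 mol
From the 1:2 ratio, n(H2SO4) left over = 1/2 × 9.039 × 10^-3 = 4.520 × 10^-3 mol
n(H2SO4) consumed by analyte = 0.04793 − 4.520 × 10^-3 = 0.04341 mol
n(ZnO) = 0.04341 mol (1:1 ratio)
mass of ZnO = 0.04341 × 81.38 = 3.533 g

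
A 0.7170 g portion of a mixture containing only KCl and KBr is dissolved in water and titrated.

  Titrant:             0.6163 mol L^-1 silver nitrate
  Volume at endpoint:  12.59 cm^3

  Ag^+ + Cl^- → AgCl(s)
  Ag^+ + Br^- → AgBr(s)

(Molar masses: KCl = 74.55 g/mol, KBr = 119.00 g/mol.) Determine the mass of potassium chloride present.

0.3461 g

n(AgNO3) = 0.01259 × 0.6163 = 7.759 × 10^-3 mol
Let x = n(KCl), y = n(KBr).
Titrant: 1x + 1y = 7.759 × 10^-3;  mass: 74.55x + 119.00y = 0.7170
Solving, x = 4.642 × 10^-3 mol, y = 3.117 × 10^-3 mol
mass of KCl = 4.642 × 10^-3 × 74.55 = 0.3461 g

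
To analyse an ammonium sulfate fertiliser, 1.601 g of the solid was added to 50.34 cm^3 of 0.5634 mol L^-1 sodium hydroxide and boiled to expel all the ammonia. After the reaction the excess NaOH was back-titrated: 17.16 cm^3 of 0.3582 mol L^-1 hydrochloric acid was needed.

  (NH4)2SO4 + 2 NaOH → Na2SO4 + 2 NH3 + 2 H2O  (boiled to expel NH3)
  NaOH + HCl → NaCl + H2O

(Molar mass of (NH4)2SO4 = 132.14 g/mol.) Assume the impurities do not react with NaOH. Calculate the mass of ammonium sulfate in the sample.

1.468 g

n(NaOH) added = 0.05034 × 0.5634 = 0.02836 mol
n(HCl) used in back-titration = 0.01716 × 0.3582 = 6.147 × 10^-3 mol
n(NaOH) left over = 6.147 × 10^-3 mol (1:1 ratio)
n(NaOH) consumed by analyte = 0.02836 − 6.147 × 10^-3 = 0.02221 mol
From the 1:2 ratio, n((NH4)2SO4) = 1/2 × 0.02221 = 0.01111 mol
mass of (NH4)2SO4 = 0.01111 × 132.14 = 1.468 g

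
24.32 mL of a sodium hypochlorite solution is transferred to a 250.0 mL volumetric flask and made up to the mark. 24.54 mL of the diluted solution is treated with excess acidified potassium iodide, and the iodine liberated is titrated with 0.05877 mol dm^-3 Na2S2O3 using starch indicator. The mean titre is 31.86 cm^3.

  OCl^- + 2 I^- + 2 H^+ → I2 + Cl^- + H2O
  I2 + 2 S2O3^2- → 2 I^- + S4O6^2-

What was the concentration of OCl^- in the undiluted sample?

n(S2O3^2-) = 0.03186 × 0.05877 = 1.872 × 10^-3 mol
n(I2) = n(S2O3^2-)/2 = 9.362 × 10^-4 mol
n(OCl^-) in the aliquot = 9.362 × 10^-4 mol (1:1 ratio)
[OCl^-]_dilute = 9.362 × 10^-4 / 0.02454 = 0.03815 mol/L
[OCl^-]_original = 0.03815 × 250.0/24.32 = 0.3922 mol/L

0.3922 mol/L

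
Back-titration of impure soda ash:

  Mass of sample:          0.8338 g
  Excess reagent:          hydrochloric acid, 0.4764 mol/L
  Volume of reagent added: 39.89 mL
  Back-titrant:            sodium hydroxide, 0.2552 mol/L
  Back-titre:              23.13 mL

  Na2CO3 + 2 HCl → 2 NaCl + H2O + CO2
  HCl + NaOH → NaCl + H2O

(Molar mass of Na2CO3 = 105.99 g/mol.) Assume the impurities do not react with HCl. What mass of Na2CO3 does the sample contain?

0.6943 g

n(HCl) added = 0.03989 × 0.4764 = 0.01900 mol
n(NaOH) used in back-titration = 0.02313 × 0.2552 = 5.903 × 10^-3 mol
n(HCl) left over = 5.903 × 10^-3 mol (1:1 ratio)
n(HCl) consumed by analyte = 0.01900 − 5.903 × 10^-3 = 0.01310 mol
From the 1:2 ratio, n(Na2CO3) = 1/2 × 0.01310 = 6.550 × 10^-3 mol
mass of Na2CO3 = 6.550 × 10^-3 × 105.99 = 0.6943 g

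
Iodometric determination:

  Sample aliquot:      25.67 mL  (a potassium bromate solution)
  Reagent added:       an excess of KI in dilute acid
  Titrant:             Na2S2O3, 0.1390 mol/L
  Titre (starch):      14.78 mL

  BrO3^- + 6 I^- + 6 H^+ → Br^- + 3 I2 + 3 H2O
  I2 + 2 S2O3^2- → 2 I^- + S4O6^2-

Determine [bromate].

0.01334 mol/L

n(S2O3^2-) = 0.01478 × 0.1390 = 2.054 × 10^-3 mol
n(I2) = n(S2O3^2-)/2 = 1.027 × 10^-3 mol
From the 1:3 ratio, n(BrO3^-) in the aliquot = 1/3 × 1.027 × 10^-3 = 3.424 × 10^-4 mol
[BrO3^-] = 3.424 × 10^-4 / 0.02567 = 0.01334 mol/L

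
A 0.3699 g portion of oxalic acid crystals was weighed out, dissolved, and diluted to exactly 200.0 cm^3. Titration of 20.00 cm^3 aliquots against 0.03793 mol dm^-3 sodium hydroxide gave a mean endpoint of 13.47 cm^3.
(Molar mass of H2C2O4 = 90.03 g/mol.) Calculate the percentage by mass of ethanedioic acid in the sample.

62.18 %

H2C2O4 + 2 NaOH → Na2C2O4 + 2 H2O
n(NaOH) per titration = 0.01347 × 0.03793 = 5.109 × 10^-4 mol
From the 1:2 ratio, n(H2C2O4) in each aliquot = 1/2 × 5.109 × 10^-4 = 2.555 × 10^-4 mol
n(H2C2O4) in the whole flask = 2.555 × 10^-4 × 200.0/20.00 = 2.555 × 10^-3 mol
mass of H2C2O4 = 2.555 × 10^-3 × 90.03 = 0.2300 g
% H2C2O4 = 0.2300 / 0.3699 × 100 = 62.18 %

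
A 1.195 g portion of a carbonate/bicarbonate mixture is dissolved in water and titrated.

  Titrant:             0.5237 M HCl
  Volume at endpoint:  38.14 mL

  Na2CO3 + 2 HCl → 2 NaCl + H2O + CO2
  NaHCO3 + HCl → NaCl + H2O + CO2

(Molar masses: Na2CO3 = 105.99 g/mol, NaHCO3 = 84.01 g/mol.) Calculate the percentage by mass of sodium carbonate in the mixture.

69.06 %

n(HCl) = 0.03814 × 0.5237 = 0.01997 mol
Let x = n(Na2CO3), y = n(NaHCO3).
Titrant: 2x + 1y = 0.01997;  mass: 105.99x + 84.01y = 1.195
Solving, x = 7.787 × 10^-3 mol, y = 4.401 × 10^-3 mol
mass of Na2CO3 = 7.787 × 10^-3 × 105.99 = 0.8253 g
% Na2CO3 = 0.8253 / 1.195 × 100 = 69.06 %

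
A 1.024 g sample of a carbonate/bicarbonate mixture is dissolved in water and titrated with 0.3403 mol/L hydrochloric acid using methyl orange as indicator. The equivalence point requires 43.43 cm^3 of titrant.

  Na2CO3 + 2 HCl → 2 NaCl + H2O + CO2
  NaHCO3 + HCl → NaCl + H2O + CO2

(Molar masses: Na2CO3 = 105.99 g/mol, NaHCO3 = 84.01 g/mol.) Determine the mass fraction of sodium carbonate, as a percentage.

n(HCl) = 0.04343 × 0.3403 = 0.01478 mol
Let x = n(Na2CO3), y = n(NaHCO3).
Titrant: 2x + 1y = 0.01478;  mass: 105.99x + 84.01y = 1.024
Solving, x = 3.508 × 10^-3 mol, y = 7.763 × 10^-3 mol
mass of Na2CO3 = 3.508 × 10^-3 × 105.99 = 0.3718 g
% Na2CO3 = 0.3718 / 1.024 × 100 = 36.31 %

36.31 %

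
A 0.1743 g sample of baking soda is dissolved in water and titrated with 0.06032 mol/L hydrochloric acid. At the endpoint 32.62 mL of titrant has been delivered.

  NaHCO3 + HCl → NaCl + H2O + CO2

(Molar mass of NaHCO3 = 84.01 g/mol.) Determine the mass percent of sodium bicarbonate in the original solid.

94.84 %

n(HCl) = 0.03262 L × 0.06032 mol/L = 1.968 × 10^-3 mol
n(NaHCO3) = 1.968 × 10^-3 mol (1:1 ratio)
mass of NaHCO3 = 1.968 × 10^-3 × 84.01 g/mol = 0.1653 g
% NaHCO3 = 0.1653 / 0.1743 × 100 = 94.84 %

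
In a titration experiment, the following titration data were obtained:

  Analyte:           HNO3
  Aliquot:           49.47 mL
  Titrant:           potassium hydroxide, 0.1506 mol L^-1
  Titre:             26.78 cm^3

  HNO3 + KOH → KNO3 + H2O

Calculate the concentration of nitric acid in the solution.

n(KOH) = 0.02678 L × 0.1506 mol/L = 4.033 × 10^-3 mol
n(HNO3) = 4.033 × 10^-3 mol (1:1 mole ratio)
[HNO3] = 4.033 × 10^-3 mol / 0.04947 L = 0.08153 mol/L

0.08153 mol/L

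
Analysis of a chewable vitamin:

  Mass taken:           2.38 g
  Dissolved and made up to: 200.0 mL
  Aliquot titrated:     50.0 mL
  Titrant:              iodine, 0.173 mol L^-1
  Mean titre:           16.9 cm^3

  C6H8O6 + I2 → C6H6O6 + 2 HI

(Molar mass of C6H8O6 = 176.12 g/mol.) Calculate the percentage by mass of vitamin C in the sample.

n(I2) per titration = 0.0169 × 0.173 = 2.92 × 10^-3 mol
n(C6H8O6) in each aliquot = 2.92 × 10^-3 mol (1:1 ratio)
n(C6H8O6) in the whole flask = 2.92 × 10^-3 × 200.0/50.0 = 0.0117 mol
mass of C6H8O6 = 0.0117 × 176.12 = 2.06 g
% C6H8O6 = 2.06 / 2.38 × 100 = 86.5 %

86.5 %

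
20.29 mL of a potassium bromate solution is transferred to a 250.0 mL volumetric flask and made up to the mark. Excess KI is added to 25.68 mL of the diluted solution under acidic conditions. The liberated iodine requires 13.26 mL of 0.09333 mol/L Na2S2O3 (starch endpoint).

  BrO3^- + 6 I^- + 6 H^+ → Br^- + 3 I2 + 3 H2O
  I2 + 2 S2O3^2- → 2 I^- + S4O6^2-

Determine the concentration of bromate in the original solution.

0.09896 mol/L

n(S2O3^2-) = 0.01326 × 0.09333 = 1.238 × 10^-3 mol
n(I2) = n(S2O3^2-)/2 = 6.188 × 10^-4 mol
From the 1:3 ratio, n(BrO3^-) in the aliquot = 1/3 × 6.188 × 10^-4 = 2.063 × 10^-4 mol
[BrO3^-]_dilute = 2.063 × 10^-4 / 0.02568 = 0.008032 mol/L
[BrO3^-]_original = 0.008032 × 250.0/20.29 = 0.09896 mol/L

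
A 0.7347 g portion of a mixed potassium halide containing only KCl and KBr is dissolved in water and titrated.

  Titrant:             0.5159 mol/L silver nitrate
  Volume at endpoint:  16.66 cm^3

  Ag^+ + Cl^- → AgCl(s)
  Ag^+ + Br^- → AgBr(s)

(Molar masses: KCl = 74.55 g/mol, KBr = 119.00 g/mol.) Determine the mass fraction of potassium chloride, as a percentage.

n(AgNO3) = 0.01666 × 0.5159 = 8.595 × 10^-3 mol
Let x = n(KCl), y = n(KBr).
Titrant: 1x + 1y = 8.595 × 10^-3;  mass: 74.55x + 119.00y = 0.7347
Solving, x = 6.481 × 10^-3 mol, y = 2.114 × 10^-3 mol
mass of KCl = 6.481 × 10^-3 × 74.55 = 0.4832 g
% KCl = 0.4832 / 0.7347 × 100 = 65.77 %

65.77 %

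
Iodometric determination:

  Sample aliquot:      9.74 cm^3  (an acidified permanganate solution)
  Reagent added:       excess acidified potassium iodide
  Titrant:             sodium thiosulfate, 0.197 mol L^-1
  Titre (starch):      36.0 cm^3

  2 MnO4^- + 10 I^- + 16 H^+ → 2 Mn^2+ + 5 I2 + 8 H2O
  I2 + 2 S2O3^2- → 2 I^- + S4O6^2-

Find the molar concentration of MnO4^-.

n(S2O3^2-) = 0.0360 × 0.197 = 7.09 × 10^-3 mol
n(I2) = n(S2O3^2-)/2 = 3.55 × 10^-3 mol
From the 2:5 ratio, n(MnO4^-) in the aliquot = 2/5 × 3.55 × 10^-3 = 1.42 × 10^-3 mol
[MnO4^-] = 1.42 × 10^-3 / 0.00974 = 0.146 mol/L

0.146 mol/L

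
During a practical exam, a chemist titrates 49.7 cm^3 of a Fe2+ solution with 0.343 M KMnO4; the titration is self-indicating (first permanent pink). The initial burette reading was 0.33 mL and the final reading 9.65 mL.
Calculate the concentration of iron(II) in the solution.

0.322 M

MnO4^- + 5 Fe^2+ + 8 H^+ → Mn^2+ + 5 Fe^3+ + 4 H2O
n(KMnO4) = 0.00932 L × 0.343 mol/L = 3.20 × 10^-3 mol
From the 5:1 mole ratio, n(Fe2+) = 5/1 × 3.20 × 10^-3 = 0.0160 mol
[Fe2+] = 0.0160 mol / 0.0497 L = 0.322 mol/L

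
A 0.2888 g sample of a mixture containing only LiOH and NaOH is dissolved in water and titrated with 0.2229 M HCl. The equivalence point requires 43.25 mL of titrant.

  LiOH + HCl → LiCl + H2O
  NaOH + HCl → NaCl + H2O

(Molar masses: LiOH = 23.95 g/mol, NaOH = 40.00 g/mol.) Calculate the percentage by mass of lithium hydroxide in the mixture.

n(HCl) = 0.04325 × 0.2229 = 9.640 × 10^-3 mol
Let x = n(LiOH), y = n(NaOH).
Titrant: 1x + 1y = 9.640 × 10^-3;  mass: 23.95x + 40.00y = 0.2888
Solving, x = 6.032 × 10^-3 mol, y = 3.608 × 10^-3 mol
mass of LiOH = 6.032 × 10^-3 × 23.95 = 0.1445 g
% LiOH = 0.1445 / 0.2888 × 100 = 50.02 %

50.02 %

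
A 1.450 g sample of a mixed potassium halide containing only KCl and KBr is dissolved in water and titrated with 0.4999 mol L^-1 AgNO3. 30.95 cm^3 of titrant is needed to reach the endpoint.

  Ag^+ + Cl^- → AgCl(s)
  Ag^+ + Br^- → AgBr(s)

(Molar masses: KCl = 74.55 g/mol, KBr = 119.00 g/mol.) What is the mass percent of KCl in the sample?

n(AgNO3) = 0.03095 × 0.4999 = 0.01547 mol
Let x = n(KCl), y = n(KBr).
Titrant: 1x + 1y = 0.01547;  mass: 74.55x + 119.00y = 1.450
Solving, x = 8.800 × 10^-3 mol, y = 6.672 × 10^-3 mol
mass of KCl = 8.800 × 10^-3 × 74.55 = 0.6560 g
% KCl = 0.6560 / 1.450 × 100 = 45.24 %

45.24 %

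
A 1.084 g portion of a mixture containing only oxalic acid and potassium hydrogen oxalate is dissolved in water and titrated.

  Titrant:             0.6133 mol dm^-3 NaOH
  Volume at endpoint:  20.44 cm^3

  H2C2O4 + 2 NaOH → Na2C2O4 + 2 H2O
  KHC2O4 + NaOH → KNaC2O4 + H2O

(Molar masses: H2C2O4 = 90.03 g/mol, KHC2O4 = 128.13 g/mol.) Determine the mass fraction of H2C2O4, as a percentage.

n(NaOH) = 0.02044 × 0.6133 = 0.01254 mol
Let x = n(H2C2O4), y = n(KHC2O4).
Titrant: 2x + 1y = 0.01254;  mass: 90.03x + 128.13y = 1.084
Solving, x = 3.142 × 10^-3 mol, y = 6.253 × 10^-3 mol
mass of H2C2O4 = 3.142 × 10^-3 × 90.03 = 0.2828 g
% H2C2O4 = 0.2828 / 1.084 × 100 = 26.09 %

26.09 %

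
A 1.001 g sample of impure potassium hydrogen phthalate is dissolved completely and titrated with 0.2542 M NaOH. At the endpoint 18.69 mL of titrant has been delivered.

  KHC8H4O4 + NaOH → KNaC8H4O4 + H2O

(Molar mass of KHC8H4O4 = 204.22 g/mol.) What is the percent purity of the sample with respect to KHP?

96.93 %

n(NaOH) = 0.01869 L × 0.2542 mol/L = 4.751 × 10^-3 mol
n(KHC8H4O4) = 4.751 × 10^-3 mol (1:1 ratio)
mass of KHC8H4O4 = 4.751 × 10^-3 × 204.22 g/mol = 0.9702 g
% KHC8H4O4 = 0.9702 / 1.001 × 100 = 96.93 %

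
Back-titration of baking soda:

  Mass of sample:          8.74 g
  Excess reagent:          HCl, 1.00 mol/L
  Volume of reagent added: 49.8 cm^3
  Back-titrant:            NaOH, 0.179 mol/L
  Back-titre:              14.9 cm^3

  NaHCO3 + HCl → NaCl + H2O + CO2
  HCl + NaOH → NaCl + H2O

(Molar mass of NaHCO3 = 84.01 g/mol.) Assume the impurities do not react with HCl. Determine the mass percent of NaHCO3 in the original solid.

n(HCl) added = 0.0498 × 1.00 = 0.0498 mol
n(NaOH) used in back-titration = 0.0149 × 0.179 = 2.67 × 10^-3 mol
n(HCl) left over = 2.67 × 10^-3 mol (1:1 ratio)
n(HCl) consumed by analyte = 0.0498 − 2.67 × 10^-3 = 0.0471 mol
n(NaHCO3) = 0.0471 mol (1:1 ratio)
mass of NaHCO3 = 0.0471 × 84.01 = 3.96 g
% NaHCO3 = 3.96 / 8.74 × 100 = 45.3 %

45.3 %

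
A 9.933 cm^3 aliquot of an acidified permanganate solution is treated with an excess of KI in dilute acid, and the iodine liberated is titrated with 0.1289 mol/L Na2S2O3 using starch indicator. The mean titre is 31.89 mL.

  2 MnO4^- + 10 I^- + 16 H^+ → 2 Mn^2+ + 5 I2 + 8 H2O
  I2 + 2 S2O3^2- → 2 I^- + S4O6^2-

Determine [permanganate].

0.08277 mol/L

n(S2O3^2-) = 0.03189 × 0.1289 = 4.111 × 10^-3 mol
n(I2) = n(S2O3^2-)/2 = 2.055 × 10^-3 mol
From the 2:5 ratio, n(MnO4^-) in the aliquot = 2/5 × 2.055 × 10^-3 = 8.221 × 10^-4 mol
[MnO4^-] = 8.221 × 10^-4 / 0.009933 = 0.08277 mol/L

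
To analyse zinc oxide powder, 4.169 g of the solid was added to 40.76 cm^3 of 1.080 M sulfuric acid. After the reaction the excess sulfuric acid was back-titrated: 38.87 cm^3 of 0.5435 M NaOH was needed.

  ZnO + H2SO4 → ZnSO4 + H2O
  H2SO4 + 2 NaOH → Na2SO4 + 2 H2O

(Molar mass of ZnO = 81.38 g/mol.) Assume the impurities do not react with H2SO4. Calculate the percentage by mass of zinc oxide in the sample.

65.31 %

n(H2SO4) added = 0.04076 × 1.080 = 0.04402 mol
n(NaOH) used in back-titration = 0.03887 × 0.5435 = 0.02113 mol
From the 1:2 ratio, n(H2SO4) left over = 1/2 × 0.02113 = 0.01056 mol
n(H2SO4) consumed by analyte = 0.04402 − 0.01056 = 0.03346 mol
n(ZnO) = 0.03346 mol (1:1 ratio)
mass of ZnO = 0.03346 × 81.38 = 2.723 g
% ZnO = 2.723 / 4.169 × 100 = 65.31 %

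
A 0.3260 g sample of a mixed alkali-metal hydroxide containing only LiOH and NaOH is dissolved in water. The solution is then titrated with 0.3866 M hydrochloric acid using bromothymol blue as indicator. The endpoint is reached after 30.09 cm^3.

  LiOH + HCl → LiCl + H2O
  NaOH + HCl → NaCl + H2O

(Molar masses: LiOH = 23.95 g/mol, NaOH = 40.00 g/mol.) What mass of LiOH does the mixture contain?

n(HCl) = 0.03009 × 0.3866 = 0.01163 mol
Let x = n(LiOH), y = n(NaOH).
Titrant: 1x + 1y = 0.01163;  mass: 23.95x + 40.00y = 0.3260
Solving, x = 8.680 × 10^-3 mol, y = 2.953 × 10^-3 mol
mass of LiOH = 8.680 × 10^-3 × 23.95 = 0.2079 g

0.2079 g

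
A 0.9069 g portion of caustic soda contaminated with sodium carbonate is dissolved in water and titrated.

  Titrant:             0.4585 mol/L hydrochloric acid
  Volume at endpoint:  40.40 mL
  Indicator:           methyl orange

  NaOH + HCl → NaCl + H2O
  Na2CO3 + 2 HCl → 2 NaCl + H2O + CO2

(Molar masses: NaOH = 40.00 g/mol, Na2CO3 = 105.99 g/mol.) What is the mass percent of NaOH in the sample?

n(HCl) = 0.04040 × 0.4585 = 0.01852 mol
Let x = n(NaOH), y = n(Na2CO3).
Titrant: 1x + 2y = 0.01852;  mass: 40.00x + 105.99y = 0.9069
Solving, x = 5.752 × 10^-3 mol, y = 6.386 × 10^-3 mol
mass of NaOH = 5.752 × 10^-3 × 40.00 = 0.2301 g
% NaOH = 0.2301 / 0.9069 × 100 = 25.37 %

25.37 %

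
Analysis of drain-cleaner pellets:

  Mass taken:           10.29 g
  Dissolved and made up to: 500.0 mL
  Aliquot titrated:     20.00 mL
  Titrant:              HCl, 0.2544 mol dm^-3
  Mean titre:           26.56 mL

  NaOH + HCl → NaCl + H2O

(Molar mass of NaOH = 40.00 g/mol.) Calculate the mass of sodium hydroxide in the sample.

6.757 g

n(HCl) per titration = 0.02656 × 0.2544 = 6.757 × 10^-3 mol
n(NaOH) in each aliquot = 6.757 × 10^-3 mol (1:1 ratio)
n(NaOH) in the whole flask = 6.757 × 10^-3 × 500.0/20.00 = 0.1689 mol
mass of NaOH = 0.1689 × 40.00 = 6.757 g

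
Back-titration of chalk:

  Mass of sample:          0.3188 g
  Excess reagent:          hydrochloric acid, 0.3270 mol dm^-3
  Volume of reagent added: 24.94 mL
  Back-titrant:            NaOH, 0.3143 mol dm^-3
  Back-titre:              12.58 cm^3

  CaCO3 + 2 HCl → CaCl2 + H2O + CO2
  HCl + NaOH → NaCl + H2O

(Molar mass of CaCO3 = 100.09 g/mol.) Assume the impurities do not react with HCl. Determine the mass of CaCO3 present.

n(HCl) added = 0.02494 × 0.3270 = 8.155 × 10^-3 mol
n(NaOH) used in back-titration = 0.01258 × 0.3143 = 3.954 × 10^-3 mol
n(HCl) left over = 3.954 × 10^-3 mol (1:1 ratio)
n(HCl) consumed by analyte = 8.155 × 10^-3 − 3.954 × 10^-3 = 4.201 × 10^-3 mol
From the 1:2 ratio, n(CaCO3) = 1/2 × 4.201 × 10^-3 = 2.101 × 10^-3 mol
mass of CaCO3 = 2.101 × 10^-3 × 100.09 = 0.2103 g

0.2103 g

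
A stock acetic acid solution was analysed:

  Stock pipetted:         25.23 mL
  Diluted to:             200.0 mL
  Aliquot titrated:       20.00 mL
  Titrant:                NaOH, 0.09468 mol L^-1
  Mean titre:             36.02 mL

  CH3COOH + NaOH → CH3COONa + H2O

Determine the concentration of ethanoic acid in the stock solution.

n(NaOH) = 0.03602 × 0.09468 = 3.410 × 10^-3 mol
n(CH3COOH) in the aliquot = 3.410 × 10^-3 mol (1:1 ratio)
[CH3COOH]_dilute = 3.410 × 10^-3 / 0.02000 = 0.1705 mol/L
Dilution factor = 200.0 / 25.23 = 7.927
[CH3COOH]_stock = 0.1705 × 7.927 = 1.352 mol/L

1.352 mol/L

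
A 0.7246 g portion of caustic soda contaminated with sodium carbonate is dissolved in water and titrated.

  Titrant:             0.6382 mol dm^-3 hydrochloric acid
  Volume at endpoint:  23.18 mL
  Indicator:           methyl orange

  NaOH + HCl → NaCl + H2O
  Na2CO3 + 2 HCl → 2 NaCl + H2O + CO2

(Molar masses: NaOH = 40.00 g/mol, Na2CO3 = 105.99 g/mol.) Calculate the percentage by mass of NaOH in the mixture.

n(HCl) = 0.02318 × 0.6382 = 0.01479 mol
Let x = n(NaOH), y = n(Na2CO3).
Titrant: 1x + 2y = 0.01479;  mass: 40.00x + 105.99y = 0.7246
Solving, x = 4.569 × 10^-3 mol, y = 5.112 × 10^-3 mol
mass of NaOH = 4.569 × 10^-3 × 40.00 = 0.1828 g
% NaOH = 0.1828 / 0.7246 × 100 = 25.22 %

25.22 %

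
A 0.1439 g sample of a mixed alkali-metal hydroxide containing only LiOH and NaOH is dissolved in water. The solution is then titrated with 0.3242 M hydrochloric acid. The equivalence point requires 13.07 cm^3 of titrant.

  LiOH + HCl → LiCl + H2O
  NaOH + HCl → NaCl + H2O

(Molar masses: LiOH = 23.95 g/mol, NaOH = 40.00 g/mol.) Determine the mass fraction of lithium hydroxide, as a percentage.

n(HCl) = 0.01307 × 0.3242 = 4.237 × 10^-3 mol
Let x = n(LiOH), y = n(NaOH).
Titrant: 1x + 1y = 4.237 × 10^-3;  mass: 23.95x + 40.00y = 0.1439
Solving, x = 1.595 × 10^-3 mol, y = 2.643 × 10^-3 mol
mass of LiOH = 1.595 × 10^-3 × 23.95 = 0.03819 g
% LiOH = 0.03819 / 0.1439 × 100 = 26.54 %

26.54 %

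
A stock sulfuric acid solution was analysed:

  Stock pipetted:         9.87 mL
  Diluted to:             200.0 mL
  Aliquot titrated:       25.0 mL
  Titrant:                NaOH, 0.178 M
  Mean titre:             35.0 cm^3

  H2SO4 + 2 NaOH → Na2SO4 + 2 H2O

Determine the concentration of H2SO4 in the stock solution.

n(NaOH) = 0.0350 × 0.178 = 6.23 × 10^-3 mol
From the 1:2 ratio, n(H2SO4) in the aliquot = 1/2 × 6.23 × 10^-3 = 3.11 × 10^-3 mol
[H2SO4]_dilute = 3.11 × 10^-3 / 0.0250 = 0.125 mol/L
Dilution factor = 200.0 / 9.87 = 20.26
[H2SO4]_stock = 0.125 × 20.26 = 2.52 mol/L

2.52 M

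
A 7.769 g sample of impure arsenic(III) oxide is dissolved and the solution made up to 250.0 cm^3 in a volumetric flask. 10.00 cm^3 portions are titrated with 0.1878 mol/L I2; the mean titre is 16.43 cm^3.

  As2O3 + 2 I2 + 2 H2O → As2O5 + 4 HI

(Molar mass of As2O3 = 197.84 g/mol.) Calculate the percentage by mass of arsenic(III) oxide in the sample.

n(I2) per titration = 0.01643 × 0.1878 = 3.086 × 10^-3 mol
From the 1:2 ratio, n(As2O3) in each aliquot = 1/2 × 3.086 × 10^-3 = 1.543 × 10^-3 mol
n(As2O3) in the whole flask = 1.543 × 10^-3 × 250.0/10.00 = 0.03857 mol
mass of As2O3 = 0.03857 × 197.84 = 7.631 g
% As2O3 = 7.631 / 7.769 × 100 = 98.22 %

98.22 %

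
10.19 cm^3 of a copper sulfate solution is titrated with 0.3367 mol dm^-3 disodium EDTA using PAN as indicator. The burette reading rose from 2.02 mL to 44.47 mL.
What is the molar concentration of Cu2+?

1.403 mol/L

Cu^2+ + EDTA^4- → [Cu(EDTA)]^2-
n(EDTA) = 0.04245 L × 0.3367 mol/L = 0.01429 mol
n(Cu2+) = 0.01429 mol (1:1 mole ratio)
[Cu2+] = 0.01429 mol / 0.01019 L = 1.403 mol/L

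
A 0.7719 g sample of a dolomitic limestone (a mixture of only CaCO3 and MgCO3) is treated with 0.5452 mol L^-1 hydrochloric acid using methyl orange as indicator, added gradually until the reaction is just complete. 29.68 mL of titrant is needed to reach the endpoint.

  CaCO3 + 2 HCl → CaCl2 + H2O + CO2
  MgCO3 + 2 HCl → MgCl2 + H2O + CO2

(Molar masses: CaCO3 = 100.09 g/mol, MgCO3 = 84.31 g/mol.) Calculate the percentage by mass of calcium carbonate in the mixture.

n(HCl) = 0.02968 × 0.5452 = 0.01618 mol
Let x = n(CaCO3), y = n(MgCO3).
Titrant: 2x + 2y = 0.01618;  mass: 100.09x + 84.31y = 0.7719
Solving, x = 5.689 × 10^-3 mol, y = 2.402 × 10^-3 mol
mass of CaCO3 = 5.689 × 10^-3 × 100.09 = 0.5694 g
% CaCO3 = 0.5694 / 0.7719 × 100 = 73.76 %

73.76 %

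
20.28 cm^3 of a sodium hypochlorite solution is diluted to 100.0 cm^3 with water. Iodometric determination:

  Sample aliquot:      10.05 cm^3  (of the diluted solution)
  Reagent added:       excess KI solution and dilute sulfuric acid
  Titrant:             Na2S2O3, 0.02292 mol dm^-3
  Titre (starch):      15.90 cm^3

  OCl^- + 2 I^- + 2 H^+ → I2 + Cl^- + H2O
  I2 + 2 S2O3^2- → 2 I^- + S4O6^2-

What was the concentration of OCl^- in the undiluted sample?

0.08940 mol/L

n(S2O3^2-) = 0.01590 × 0.02292 = 3.644 × 10^-4 mol
n(I2) = n(S2O3^2-)/2 = 1.822 × 10^-4 mol
n(OCl^-) in the aliquot = 1.822 × 10^-4 mol (1:1 ratio)
[OCl^-]_dilute = 1.822 × 10^-4 / 0.01005 = 0.01813 mol/L
[OCl^-]_original = 0.01813 × 100.0/20.28 = 0.08940 mol/L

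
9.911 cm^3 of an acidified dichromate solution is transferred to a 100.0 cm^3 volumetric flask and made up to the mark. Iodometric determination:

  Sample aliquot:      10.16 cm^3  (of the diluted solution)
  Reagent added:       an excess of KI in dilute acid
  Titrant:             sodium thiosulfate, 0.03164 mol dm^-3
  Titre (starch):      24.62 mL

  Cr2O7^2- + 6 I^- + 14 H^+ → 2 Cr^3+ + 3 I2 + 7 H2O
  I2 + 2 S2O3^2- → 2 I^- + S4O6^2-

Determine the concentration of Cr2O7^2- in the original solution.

n(S2O3^2-) = 0.02462 × 0.03164 = 7.790 × 10^-4 mol
n(I2) = n(S2O3^2-)/2 = 3.895 × 10^-4 mol
From the 1:3 ratio, n(Cr2O7^2-) in the aliquot = 1/3 × 3.895 × 10^-4 = 1.298 × 10^-4 mol
[Cr2O7^2-]_dilute = 1.298 × 10^-4 / 0.01016 = 0.01278 mol/L
[Cr2O7^2-]_original = 0.01278 × 100.0/9.911 = 0.1289 mol/L

0.1289 mol/L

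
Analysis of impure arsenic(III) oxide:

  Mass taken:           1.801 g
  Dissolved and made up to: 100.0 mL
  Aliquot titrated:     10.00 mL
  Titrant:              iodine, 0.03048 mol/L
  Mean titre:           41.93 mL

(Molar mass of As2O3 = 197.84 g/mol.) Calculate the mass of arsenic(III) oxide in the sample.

1.264 g

As2O3 + 2 I2 + 2 H2O → As2O5 + 4 HI
n(I2) per titration = 0.04193 × 0.03048 = 1.278 × 10^-3 mol
From the 1:2 ratio, n(As2O3) in each aliquot = 1/2 × 1.278 × 10^-3 = 6.390 × 10^-4 mol
n(As2O3) in the whole flask = 6.390 × 10^-4 × 100.0/10.00 = 6.390 × 10^-3 mol
mass of As2O3 = 6.390 × 10^-3 × 197.84 = 1.264 g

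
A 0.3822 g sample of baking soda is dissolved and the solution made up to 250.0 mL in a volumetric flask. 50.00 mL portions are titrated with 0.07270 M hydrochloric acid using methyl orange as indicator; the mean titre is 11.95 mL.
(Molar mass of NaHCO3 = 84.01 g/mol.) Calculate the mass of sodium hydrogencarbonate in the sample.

0.3649 g

NaHCO3 + HCl → NaCl + H2O + CO2
n(HCl) per titration = 0.01195 × 0.07270 = 8.688 × 10^-4 mol
n(NaHCO3) in each aliquot = 8.688 × 10^-4 mol (1:1 ratio)
n(NaHCO3) in the whole flask = 8.688 × 10^-4 × 250.0/50.00 = 4.344 × 10^-3 mol
mass of NaHCO3 = 4.344 × 10^-3 × 84.01 = 0.3649 g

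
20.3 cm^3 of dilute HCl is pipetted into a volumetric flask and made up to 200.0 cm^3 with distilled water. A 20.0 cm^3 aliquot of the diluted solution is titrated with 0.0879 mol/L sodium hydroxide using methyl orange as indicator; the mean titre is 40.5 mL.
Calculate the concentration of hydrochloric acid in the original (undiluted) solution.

HCl + NaOH → NaCl + H2O
n(NaOH) = 0.0405 × 0.0879 = 3.56 × 10^-3 mol
n(HCl) in the aliquot = 3.56 × 10^-3 mol (1:1 ratio)
[HCl]_dilute = 3.56 × 10^-3 / 0.0200 = 0.178 mol/L
Dilution factor = 200.0 / 20.3 = 9.852
[HCl]_stock = 0.178 × 9.852 = 1.75 mol/L

1.75 mol/L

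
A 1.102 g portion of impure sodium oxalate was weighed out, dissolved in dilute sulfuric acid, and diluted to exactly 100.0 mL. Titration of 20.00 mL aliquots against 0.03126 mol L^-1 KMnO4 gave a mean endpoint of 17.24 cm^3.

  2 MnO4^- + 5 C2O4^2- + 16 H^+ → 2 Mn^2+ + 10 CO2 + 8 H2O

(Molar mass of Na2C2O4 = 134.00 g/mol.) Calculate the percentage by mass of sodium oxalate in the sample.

n(KMnO4) per titration = 0.01724 × 0.03126 = 5.389 × 10^-4 mol
From the 5:2 ratio, n(Na2C2O4) in each aliquot = 5/2 × 5.389 × 10^-4 = 1.347 × 10^-3 mol
n(Na2C2O4) in the whole flask = 1.347 × 10^-3 × 100.0/20.00 = 6.737 × 10^-3 mol
mass of Na2C2O4 = 6.737 × 10^-3 × 134.00 = 0.9027 g
% Na2C2O4 = 0.9027 / 1.102 × 100 = 81.91 %

81.91 %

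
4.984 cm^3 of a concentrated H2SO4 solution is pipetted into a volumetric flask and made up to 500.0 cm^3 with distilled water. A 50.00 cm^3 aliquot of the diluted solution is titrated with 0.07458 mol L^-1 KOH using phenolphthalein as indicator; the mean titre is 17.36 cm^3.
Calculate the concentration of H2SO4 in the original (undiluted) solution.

1.299 mol/L

H2SO4 + 2 KOH → K2SO4 + 2 H2O
n(KOH) = 0.01736 × 0.07458 = 1.295 × 10^-3 mol
From the 1:2 ratio, n(H2SO4) in the aliquot = 1/2 × 1.295 × 10^-3 = 6.474 × 10^-4 mol
[H2SO4]_dilute = 6.474 × 10^-4 / 0.05000 = 0.01295 mol/L
Dilution factor = 500.0 / 4.984 = 100.3
[H2SO4]_stock = 0.01295 × 100.3 = 1.299 mol/L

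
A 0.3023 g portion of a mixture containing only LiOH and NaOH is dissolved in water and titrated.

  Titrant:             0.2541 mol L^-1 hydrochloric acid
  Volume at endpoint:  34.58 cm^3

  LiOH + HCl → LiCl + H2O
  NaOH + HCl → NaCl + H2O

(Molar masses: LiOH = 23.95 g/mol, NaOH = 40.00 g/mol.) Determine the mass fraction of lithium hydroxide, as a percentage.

n(HCl) = 0.03458 × 0.2541 = 8.787 × 10^-3 mol
Let x = n(LiOH), y = n(NaOH).
Titrant: 1x + 1y = 8.787 × 10^-3;  mass: 23.95x + 40.00y = 0.3023
Solving, x = 3.064 × 10^-3 mol, y = 5.723 × 10^-3 mol
mass of LiOH = 3.064 × 10^-3 × 23.95 = 0.07337 g
% LiOH = 0.07337 / 0.3023 × 100 = 24.27 %

24.27 %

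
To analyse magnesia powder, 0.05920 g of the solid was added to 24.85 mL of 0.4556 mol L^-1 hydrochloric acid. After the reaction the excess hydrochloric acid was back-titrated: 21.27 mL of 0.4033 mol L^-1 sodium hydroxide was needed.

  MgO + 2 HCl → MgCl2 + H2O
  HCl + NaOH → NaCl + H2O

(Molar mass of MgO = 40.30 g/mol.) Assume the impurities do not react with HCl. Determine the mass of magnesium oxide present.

0.05528 g

n(HCl) added = 0.02485 × 0.4556 = 0.01132 mol
n(NaOH) used in back-titration = 0.02127 × 0.4033 = 8.578 × 10^-3 mol
n(HCl) left over = 8.578 × 10^-3 mol (1:1 ratio)
n(HCl) consumed by analyte = 0.01132 − 8.578 × 10^-3 = 2.743 × 10^-3 mol
From the 1:2 ratio, n(MgO) = 1/2 × 2.743 × 10^-3 = 1.372 × 10^-3 mol
mass of MgO = 1.372 × 10^-3 × 40.30 = 0.05528 g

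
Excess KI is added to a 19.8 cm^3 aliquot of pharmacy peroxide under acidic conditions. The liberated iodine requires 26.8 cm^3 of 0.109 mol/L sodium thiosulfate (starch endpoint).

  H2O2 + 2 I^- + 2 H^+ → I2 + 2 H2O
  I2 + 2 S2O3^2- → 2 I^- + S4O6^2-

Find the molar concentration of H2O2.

n(S2O3^2-) = 0.0268 × 0.109 = 2.92 × 10^-3 mol
n(I2) = n(S2O3^2-)/2 = 1.46 × 10^-3 mol
n(H2O2) in the aliquot = 1.46 × 10^-3 mol (1:1 ratio)
[H2O2] = 1.46 × 10^-3 / 0.0198 = 0.0738 mol/L

0.0738 mol/L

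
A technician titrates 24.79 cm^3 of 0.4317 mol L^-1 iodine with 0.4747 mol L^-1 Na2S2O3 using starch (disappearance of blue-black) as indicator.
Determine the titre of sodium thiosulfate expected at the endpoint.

I2 + 2 S2O3^2- → 2 I^- + S4O6^2-
n(I2) = 0.02479 L × 0.4317 mol/L = 0.01070 mol
From the 2:1 stoichiometry, n(Na2S2O3) = 2/1 × 0.01070 = 0.02140 mol
V(Na2S2O3) = 0.02140 mol / 0.4747 mol/L = 0.04509 L = 45.09 mL

45.09 mL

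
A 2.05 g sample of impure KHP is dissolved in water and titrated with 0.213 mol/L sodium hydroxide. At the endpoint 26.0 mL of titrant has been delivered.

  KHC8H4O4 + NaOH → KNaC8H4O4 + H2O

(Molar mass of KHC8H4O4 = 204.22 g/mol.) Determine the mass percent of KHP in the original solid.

55.2 %

n(NaOH) = 0.0260 L × 0.213 mol/L = 5.54 × 10^-3 mol
n(KHC8H4O4) = 5.54 × 10^-3 mol (1:1 ratio)
mass of KHC8H4O4 = 5.54 × 10^-3 × 204.22 g/mol = 1.13 g
% KHC8H4O4 = 1.13 / 2.05 × 100 = 55.2 %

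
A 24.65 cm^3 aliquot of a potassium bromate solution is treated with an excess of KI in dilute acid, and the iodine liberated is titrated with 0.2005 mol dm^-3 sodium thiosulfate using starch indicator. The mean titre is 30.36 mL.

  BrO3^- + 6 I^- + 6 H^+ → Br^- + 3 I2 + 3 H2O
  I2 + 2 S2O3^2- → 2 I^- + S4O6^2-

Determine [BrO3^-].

0.04116 mol/L

n(S2O3^2-) = 0.03036 × 0.2005 = 6.087 × 10^-3 mol
n(I2) = n(S2O3^2-)/2 = 3.044 × 10^-3 mol
From the 1:3 ratio, n(BrO3^-) in the aliquot = 1/3 × 3.044 × 10^-3 = 1.015 × 10^-3 mol
[BrO3^-] = 1.015 × 10^-3 / 0.02465 = 0.04116 mol/L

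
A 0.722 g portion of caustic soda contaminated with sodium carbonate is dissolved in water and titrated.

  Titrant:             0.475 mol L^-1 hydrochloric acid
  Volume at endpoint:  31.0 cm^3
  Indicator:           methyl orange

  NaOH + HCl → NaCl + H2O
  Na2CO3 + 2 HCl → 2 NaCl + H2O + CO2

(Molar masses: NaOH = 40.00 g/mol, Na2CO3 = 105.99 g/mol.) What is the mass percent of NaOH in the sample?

n(HCl) = 0.0310 × 0.475 = 0.0147 mol
Let x = n(NaOH), y = n(Na2CO3).
Titrant: 1x + 2y = 0.0147;  mass: 40.00x + 105.99y = 0.722
Solving, x = 4.49 × 10^-3 mol, y = 5.12 × 10^-3 mol
mass of NaOH = 4.49 × 10^-3 × 40.00 = 0.180 g
% NaOH = 0.180 / 0.722 × 100 = 24.9 %

24.9 %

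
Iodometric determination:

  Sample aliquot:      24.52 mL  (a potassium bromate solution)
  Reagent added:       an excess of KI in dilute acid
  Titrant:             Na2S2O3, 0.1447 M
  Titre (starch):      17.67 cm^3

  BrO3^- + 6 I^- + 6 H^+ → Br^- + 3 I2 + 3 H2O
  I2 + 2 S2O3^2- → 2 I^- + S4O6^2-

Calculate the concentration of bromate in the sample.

0.01738 M

n(S2O3^2-) = 0.01767 × 0.1447 = 2.557 × 10^-3 mol
n(I2) = n(S2O3^2-)/2 = 1.278 × 10^-3 mol
From the 1:3 ratio, n(BrO3^-) in the aliquot = 1/3 × 1.278 × 10^-3 = 4.261 × 10^-4 mol
[BrO3^-] = 4.261 × 10^-4 / 0.02452 = 0.01738 mol/L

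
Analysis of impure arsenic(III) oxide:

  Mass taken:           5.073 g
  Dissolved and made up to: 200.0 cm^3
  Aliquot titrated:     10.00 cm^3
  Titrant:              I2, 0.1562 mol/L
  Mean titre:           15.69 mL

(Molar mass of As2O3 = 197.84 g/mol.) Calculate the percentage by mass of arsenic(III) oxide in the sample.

95.58 %

As2O3 + 2 I2 + 2 H2O → As2O5 + 4 HI
n(I2) per titration = 0.01569 × 0.1562 = 2.451 × 10^-3 mol
From the 1:2 ratio, n(As2O3) in each aliquot = 1/2 × 2.451 × 10^-3 = 1.225 × 10^-3 mol
n(As2O3) in the whole flask = 1.225 × 10^-3 × 200.0/10.00 = 0.02451 mol
mass of As2O3 = 0.02451 × 197.84 = 4.849 g
% As2O3 = 4.849 / 5.073 × 100 = 95.58 %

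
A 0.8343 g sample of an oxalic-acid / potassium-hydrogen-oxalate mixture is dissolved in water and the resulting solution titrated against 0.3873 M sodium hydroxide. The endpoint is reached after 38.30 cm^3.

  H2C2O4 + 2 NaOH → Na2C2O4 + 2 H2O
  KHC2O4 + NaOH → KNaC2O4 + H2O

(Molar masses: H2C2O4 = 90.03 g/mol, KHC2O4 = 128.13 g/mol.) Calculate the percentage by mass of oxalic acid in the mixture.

n(NaOH) = 0.03830 × 0.3873 = 0.01483 mol
Let x = n(H2C2O4), y = n(KHC2O4).
Titrant: 2x + 1y = 0.01483;  mass: 90.03x + 128.13y = 0.8343
Solving, x = 6.415 × 10^-3 mol, y = 2.004 × 10^-3 mol
mass of H2C2O4 = 6.415 × 10^-3 × 90.03 = 0.5775 g
% H2C2O4 = 0.5775 / 0.8343 × 100 = 69.22 %

69.22 %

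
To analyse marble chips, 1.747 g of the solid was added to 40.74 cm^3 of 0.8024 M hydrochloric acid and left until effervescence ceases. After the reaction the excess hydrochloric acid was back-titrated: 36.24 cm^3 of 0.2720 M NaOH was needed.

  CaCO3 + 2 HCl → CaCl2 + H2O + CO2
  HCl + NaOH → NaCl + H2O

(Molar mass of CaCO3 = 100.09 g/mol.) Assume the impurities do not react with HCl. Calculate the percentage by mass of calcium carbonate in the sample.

n(HCl) added = 0.04074 × 0.8024 = 0.03269 mol
n(NaOH) used in back-titration = 0.03624 × 0.2720 = 9.857 × 10^-3 mol
n(HCl) left over = 9.857 × 10^-3 mol (1:1 ratio)
n(HCl) consumed by analyte = 0.03269 − 9.857 × 10^-3 = 0.02283 mol
From the 1:2 ratio, n(CaCO3) = 1/2 × 0.02283 = 0.01142 mol
mass of CaCO3 = 0.01142 × 100.09 = 1.143 g
% CaCO3 = 1.143 / 1.747 × 100 = 65.41 %

65.41 %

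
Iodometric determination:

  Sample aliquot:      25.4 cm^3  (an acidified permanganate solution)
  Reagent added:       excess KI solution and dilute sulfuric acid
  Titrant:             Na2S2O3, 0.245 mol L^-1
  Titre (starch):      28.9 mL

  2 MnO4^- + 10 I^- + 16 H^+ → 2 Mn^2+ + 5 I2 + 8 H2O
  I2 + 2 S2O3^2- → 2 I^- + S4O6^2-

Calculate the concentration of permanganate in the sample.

n(S2O3^2-) = 0.0289 × 0.245 = 7.08 × 10^-3 mol
n(I2) = n(S2O3^2-)/2 = 3.54 × 10^-3 mol
From the 2:5 ratio, n(MnO4^-) in the aliquot = 2/5 × 3.54 × 10^-3 = 1.42 × 10^-3 mol
[MnO4^-] = 1.42 × 10^-3 / 0.0254 = 0.0558 mol/L

0.0558 mol/L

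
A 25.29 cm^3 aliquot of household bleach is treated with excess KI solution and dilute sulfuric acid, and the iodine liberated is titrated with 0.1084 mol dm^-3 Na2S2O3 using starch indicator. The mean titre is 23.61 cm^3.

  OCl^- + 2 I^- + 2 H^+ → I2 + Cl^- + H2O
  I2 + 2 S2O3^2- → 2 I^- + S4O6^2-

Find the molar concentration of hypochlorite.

n(S2O3^2-) = 0.02361 × 0.1084 = 2.559 × 10^-3 mol
n(I2) = n(S2O3^2-)/2 = 1.280 × 10^-3 mol
n(OCl^-) in the aliquot = 1.280 × 10^-3 mol (1:1 ratio)
[OCl^-] = 1.280 × 10^-3 / 0.02529 = 0.05060 mol/L

0.05060 mol/L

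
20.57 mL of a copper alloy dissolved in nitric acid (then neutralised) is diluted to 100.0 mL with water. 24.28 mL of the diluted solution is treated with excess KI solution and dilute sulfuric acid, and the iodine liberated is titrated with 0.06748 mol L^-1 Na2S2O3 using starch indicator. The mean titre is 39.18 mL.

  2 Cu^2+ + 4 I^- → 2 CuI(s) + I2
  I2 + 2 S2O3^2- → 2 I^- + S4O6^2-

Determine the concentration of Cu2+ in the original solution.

n(S2O3^2-) = 0.03918 × 0.06748 = 2.644 × 10^-3 mol
n(I2) = n(S2O3^2-)/2 = 1.322 × 10^-3 mol
From the 2:1 ratio, n(Cu2+) in the aliquot = 2/1 × 1.322 × 10^-3 = 2.644 × 10^-3 mol
[Cu2+]_dilute = 2.644 × 10^-3 / 0.02428 = 0.1089 mol/L
[Cu2+]_original = 0.1089 × 100.0/20.57 = 0.5294 mol/L

0.5294 mol/L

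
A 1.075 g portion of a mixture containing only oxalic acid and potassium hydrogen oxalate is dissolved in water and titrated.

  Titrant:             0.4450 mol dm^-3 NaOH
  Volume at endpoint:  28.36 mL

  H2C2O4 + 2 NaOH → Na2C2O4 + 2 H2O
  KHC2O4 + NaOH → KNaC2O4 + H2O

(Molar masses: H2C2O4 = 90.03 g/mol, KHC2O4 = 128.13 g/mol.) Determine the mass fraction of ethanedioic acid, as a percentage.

n(NaOH) = 0.02836 × 0.4450 = 0.01262 mol
Let x = n(H2C2O4), y = n(KHC2O4).
Titrant: 2x + 1y = 0.01262;  mass: 90.03x + 128.13y = 1.075
Solving, x = 3.261 × 10^-3 mol, y = 6.099 × 10^-3 mol
mass of H2C2O4 = 3.261 × 10^-3 × 90.03 = 0.2936 g
% H2C2O4 = 0.2936 / 1.075 × 100 = 27.31 %

27.31 %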